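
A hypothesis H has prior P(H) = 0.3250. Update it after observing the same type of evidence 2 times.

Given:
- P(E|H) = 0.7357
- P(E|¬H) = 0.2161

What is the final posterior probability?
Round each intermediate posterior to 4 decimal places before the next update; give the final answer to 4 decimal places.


Sequential Bayesian updating:

Initial prior: P(H) = 0.3250

Update 1:
  P(E) = 0.7357 × 0.3250 + 0.2161 × 0.6750 = 0.23910250 + 0.14586750 = 0.38497000
  P(H|E) = 0.23910250 / 0.38497000 = 0.6211

Update 2:
  P(E) = 0.7357 × 0.6211 + 0.2161 × 0.3789 = 0.45694327 + 0.08188029 = 0.53882356
  P(H|E) = 0.45694327 / 0.53882356 = 0.8480

Final posterior: 0.8480


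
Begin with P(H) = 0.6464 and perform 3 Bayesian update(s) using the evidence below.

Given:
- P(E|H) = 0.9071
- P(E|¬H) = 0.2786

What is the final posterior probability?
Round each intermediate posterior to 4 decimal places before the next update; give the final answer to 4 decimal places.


Sequential Bayesian updating:

Initial prior: P(H) = 0.6464

Update 1:
  P(E) = 0.9071 × 0.6464 + 0.2786 × 0.3536 = 0.58634944 + 0.09851296 = 0.68486240
  P(H|E) = 0.58634944 / 0.68486240 = 0.8562

Update 2:
  P(E) = 0.9071 × 0.8562 + 0.2786 × 0.1438 = 0.77665902 + 0.04006268 = 0.81672170
  P(H|E) = 0.77665902 / 0.81672170 = 0.9509

Update 3:
  P(E) = 0.9071 × 0.9509 + 0.2786 × 0.0491 = 0.86256139 + 0.01367926 = 0.87624065
  P(H|E) = 0.86256139 / 0.87624065 = 0.9844

Final posterior: 0.9844


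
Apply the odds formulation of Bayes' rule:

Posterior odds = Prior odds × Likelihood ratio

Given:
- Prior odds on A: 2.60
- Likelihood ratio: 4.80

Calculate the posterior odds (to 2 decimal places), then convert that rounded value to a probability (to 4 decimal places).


Step 1: Calculate posterior odds
Posterior odds = Prior odds × LR
               = 2.60 × 4.80
               = 12.48

Step 2: Convert to probability
P(A|E) = Posterior odds / (1 + Posterior odds)
       = 12.48 / (1 + 12.48)
       = 12.48 / 13.48
       = 0.9258

The evidence increased P(A) from 0.7222 to 0.9258.


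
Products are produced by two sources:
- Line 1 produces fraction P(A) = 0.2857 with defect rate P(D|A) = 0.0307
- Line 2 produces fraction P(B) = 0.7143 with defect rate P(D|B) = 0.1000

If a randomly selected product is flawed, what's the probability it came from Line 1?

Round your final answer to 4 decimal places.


Let A = from Line 1, D = flawed

Given:
- P(A) = 0.2857, P(B) = 0.7143
- P(D|A) = 0.0307, P(D|B) = 0.1000

Step 1: Find P(D)
P(D) = P(D|A)P(A) + P(D|B)P(B)
     = 0.0307 × 0.2857 + 0.1000 × 0.7143
     = 0.00877099 + 0.07143000
     = 0.08020099

Step 2: Apply Bayes' theorem
P(A|D) = P(D|A)P(A) / P(D)
       = 0.00877099 / 0.08020099
       = 0.1094


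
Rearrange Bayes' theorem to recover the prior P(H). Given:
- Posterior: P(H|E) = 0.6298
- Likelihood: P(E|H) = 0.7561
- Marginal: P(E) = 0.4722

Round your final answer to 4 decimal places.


From Bayes' theorem: P(H|E) = P(E|H) × P(H) / P(E)

Rearranging for P(H):
P(H) = P(H|E) × P(E) / P(E|H)
     = 0.6298 × 0.4722 / 0.7561
     = 0.29739156 / 0.7561
     = 0.3933


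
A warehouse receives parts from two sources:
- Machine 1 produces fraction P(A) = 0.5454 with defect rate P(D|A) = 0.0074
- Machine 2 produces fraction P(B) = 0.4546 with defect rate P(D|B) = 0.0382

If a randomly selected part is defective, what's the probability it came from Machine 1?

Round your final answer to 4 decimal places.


Let A = from Machine 1, D = defective

Given:
- P(A) = 0.5454, P(B) = 0.4546
- P(D|A) = 0.0074, P(D|B) = 0.0382

Step 1: Find P(D)
P(D) = P(D|A)P(A) + P(D|B)P(B)
     = 0.0074 × 0.5454 + 0.0382 × 0.4546
     = 0.00403596 + 0.01736572
     = 0.02140168

Step 2: Apply Bayes' theorem
P(A|D) = P(D|A)P(A) / P(D)
       = 0.00403596 / 0.02140168
       = 0.1886


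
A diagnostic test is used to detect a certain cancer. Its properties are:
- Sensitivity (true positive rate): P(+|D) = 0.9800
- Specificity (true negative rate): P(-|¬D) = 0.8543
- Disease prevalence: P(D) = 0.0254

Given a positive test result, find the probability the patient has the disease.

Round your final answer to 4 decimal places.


Let D = has disease, + = positive test

Given:
- P(D) = 0.0254 (prevalence)
- P(+|D) = 0.9800 (sensitivity)
- P(-|¬D) = 0.8543 (specificity)
- P(+|¬D) = 0.1457 (false positive rate = 1 - specificity)

Step 1: Find P(+)
P(+) = P(+|D)P(D) + P(+|¬D)P(¬D)
     = 0.9800 × 0.0254 + 0.1457 × 0.9746
     = 0.02489200 + 0.14199922
     = 0.16689122

Step 2: Apply Bayes' theorem for P(D|+)
P(D|+) = P(+|D)P(D) / P(+)
       = 0.02489200 / 0.16689122
       = 0.1492


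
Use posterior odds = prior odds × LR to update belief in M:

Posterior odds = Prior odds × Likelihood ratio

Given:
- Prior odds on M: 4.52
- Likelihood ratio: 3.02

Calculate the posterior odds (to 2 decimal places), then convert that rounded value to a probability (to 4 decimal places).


Step 1: Calculate posterior odds
Posterior odds = Prior odds × LR
               = 4.52 × 3.02
               = 13.65

Step 2: Convert to probability
P(M|E) = Posterior odds / (1 + Posterior odds)
       = 13.65 / (1 + 13.65)
       = 13.65 / 14.65
       = 0.9317

The evidence increased P(M) from 0.8188 to 0.9317.


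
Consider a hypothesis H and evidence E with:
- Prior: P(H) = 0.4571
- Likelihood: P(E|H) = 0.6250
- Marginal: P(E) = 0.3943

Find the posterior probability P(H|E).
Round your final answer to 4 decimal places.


Using Bayes' theorem:

P(H|E) = P(E|H) × P(H) / P(E)
       = 0.6250 × 0.4571 / 0.3943
       = 0.28568750 / 0.3943
       = 0.7245

The evidence strengthens our belief in H.
Prior: 0.4571 → Posterior: 0.7245


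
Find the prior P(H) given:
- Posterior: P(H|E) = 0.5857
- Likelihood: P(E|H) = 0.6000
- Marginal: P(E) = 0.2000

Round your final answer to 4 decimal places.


From Bayes' theorem: P(H|E) = P(E|H) × P(H) / P(E)

Rearranging for P(H):
P(H) = P(H|E) × P(E) / P(E|H)
     = 0.5857 × 0.2000 / 0.6000
     = 0.11714000 / 0.6000
     = 0.1952


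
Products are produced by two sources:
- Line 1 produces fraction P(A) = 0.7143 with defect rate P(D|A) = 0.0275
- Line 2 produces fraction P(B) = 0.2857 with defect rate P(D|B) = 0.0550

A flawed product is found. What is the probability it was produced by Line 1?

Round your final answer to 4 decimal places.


Let A = from Line 1, D = flawed

Given:
- P(A) = 0.7143, P(B) = 0.2857
- P(D|A) = 0.0275, P(D|B) = 0.0550

Step 1: Find P(D)
P(D) = P(D|A)P(A) + P(D|B)P(B)
     = 0.0275 × 0.7143 + 0.0550 × 0.2857
     = 0.01964325 + 0.01571350
     = 0.03535675

Step 2: Apply Bayes' theorem
P(A|D) = P(D|A)P(A) / P(D)
       = 0.01964325 / 0.03535675
       = 0.5556


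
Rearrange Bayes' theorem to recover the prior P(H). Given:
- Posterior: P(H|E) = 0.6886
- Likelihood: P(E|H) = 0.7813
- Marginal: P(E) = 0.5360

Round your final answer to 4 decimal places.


From Bayes' theorem: P(H|E) = P(E|H) × P(H) / P(E)

Rearranging for P(H):
P(H) = P(H|E) × P(E) / P(E|H)
     = 0.6886 × 0.5360 / 0.7813
     = 0.36908960 / 0.7813
     = 0.4724


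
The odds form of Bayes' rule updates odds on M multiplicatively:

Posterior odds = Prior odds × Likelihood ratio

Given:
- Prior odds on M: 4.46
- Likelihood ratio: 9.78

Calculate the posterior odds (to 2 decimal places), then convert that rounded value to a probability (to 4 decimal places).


Step 1: Calculate posterior odds
Posterior odds = Prior odds × LR
               = 4.46 × 9.78
               = 43.62

Step 2: Convert to probability
P(M|E) = Posterior odds / (1 + Posterior odds)
       = 43.62 / (1 + 43.62)
       = 43.62 / 44.62
       = 0.9776

The evidence increased P(M) from 0.8168 to 0.9776.


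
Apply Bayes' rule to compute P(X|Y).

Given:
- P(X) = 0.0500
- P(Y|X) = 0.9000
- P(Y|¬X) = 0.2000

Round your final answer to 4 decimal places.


Bayes' theorem: P(X|Y) = P(Y|X) × P(X) / P(Y)

Step 1: Calculate P(Y) using law of total probability
P(Y) = P(Y|X)P(X) + P(Y|¬X)P(¬X)
     = 0.9000 × 0.0500 + 0.2000 × 0.9500
     = 0.04500000 + 0.19000000
     = 0.23500000

Step 2: Apply Bayes' theorem
P(X|Y) = P(Y|X) × P(X) / P(Y)
       = 0.04500000 / 0.23500000
       = 0.1915


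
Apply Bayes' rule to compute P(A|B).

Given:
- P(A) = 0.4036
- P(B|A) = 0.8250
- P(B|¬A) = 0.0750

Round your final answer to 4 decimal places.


Bayes' theorem: P(A|B) = P(B|A) × P(A) / P(B)

Step 1: Calculate P(B) using law of total probability
P(B) = P(B|A)P(A) + P(B|¬A)P(¬A)
     = 0.8250 × 0.4036 + 0.0750 × 0.5964
     = 0.33297000 + 0.04473000
     = 0.37770000

Step 2: Apply Bayes' theorem
P(A|B) = P(B|A) × P(A) / P(B)
       = 0.33297000 / 0.37770000
       = 0.8816


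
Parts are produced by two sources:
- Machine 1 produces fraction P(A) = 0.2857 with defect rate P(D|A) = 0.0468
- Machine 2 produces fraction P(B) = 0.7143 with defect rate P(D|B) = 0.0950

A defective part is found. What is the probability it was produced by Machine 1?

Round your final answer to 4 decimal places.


Let A = from Machine 1, D = defective

Given:
- P(A) = 0.2857, P(B) = 0.7143
- P(D|A) = 0.0468, P(D|B) = 0.0950

Step 1: Find P(D)
P(D) = P(D|A)P(A) + P(D|B)P(B)
     = 0.0468 × 0.2857 + 0.0950 × 0.7143
     = 0.01337076 + 0.06785850
     = 0.08122926

Step 2: Apply Bayes' theorem
P(A|D) = P(D|A)P(A) / P(D)
       = 0.01337076 / 0.08122926
       = 0.1646


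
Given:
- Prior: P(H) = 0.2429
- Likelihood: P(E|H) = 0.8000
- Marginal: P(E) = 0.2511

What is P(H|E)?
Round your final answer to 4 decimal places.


Using Bayes' theorem:

P(H|E) = P(E|H) × P(H) / P(E)
       = 0.8000 × 0.2429 / 0.2511
       = 0.19432000 / 0.2511
       = 0.7739

The evidence strengthens our belief in H.
Prior: 0.2429 → Posterior: 0.7739


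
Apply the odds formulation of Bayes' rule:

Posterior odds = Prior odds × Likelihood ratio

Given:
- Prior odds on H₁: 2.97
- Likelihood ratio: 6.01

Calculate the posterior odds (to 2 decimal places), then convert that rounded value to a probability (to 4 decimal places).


Step 1: Calculate posterior odds
Posterior odds = Prior odds × LR
               = 2.97 × 6.01
               = 17.85

Step 2: Convert to probability
P(H₁|E) = Posterior odds / (1 + Posterior odds)
       = 17.85 / (1 + 17.85)
       = 17.85 / 18.85
       = 0.9469

The evidence increased P(H₁) from 0.7481 to 0.9469.


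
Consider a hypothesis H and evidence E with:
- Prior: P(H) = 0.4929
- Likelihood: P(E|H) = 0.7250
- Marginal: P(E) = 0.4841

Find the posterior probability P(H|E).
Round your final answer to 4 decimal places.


Using Bayes' theorem:

P(H|E) = P(E|H) × P(H) / P(E)
       = 0.7250 × 0.4929 / 0.4841
       = 0.35735250 / 0.4841
       = 0.7382

The evidence strengthens our belief in H.
Prior: 0.4929 → Posterior: 0.7382


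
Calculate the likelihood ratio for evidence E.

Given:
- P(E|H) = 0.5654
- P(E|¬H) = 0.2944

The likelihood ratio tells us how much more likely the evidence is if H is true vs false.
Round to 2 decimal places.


Likelihood Ratio (LR) = P(E|H) / P(E|¬H)

LR = 0.5654 / 0.2944
   = 1.92

The evidence is 1.92 times more likely if H is true than if H is false.
LR > 1, so observing E raises the odds in favor of H.


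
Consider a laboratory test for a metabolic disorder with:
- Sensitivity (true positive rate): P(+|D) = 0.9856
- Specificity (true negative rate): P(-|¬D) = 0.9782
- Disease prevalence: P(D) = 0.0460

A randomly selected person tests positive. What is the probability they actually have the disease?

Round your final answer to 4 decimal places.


Let D = has disease, + = positive test

Given:
- P(D) = 0.0460 (prevalence)
- P(+|D) = 0.9856 (sensitivity)
- P(-|¬D) = 0.9782 (specificity)
- P(+|¬D) = 0.0218 (false positive rate = 1 - specificity)

Step 1: Find P(+)
P(+) = P(+|D)P(D) + P(+|¬D)P(¬D)
     = 0.9856 × 0.0460 + 0.0218 × 0.9540
     = 0.04533760 + 0.02079720
     = 0.06613480

Step 2: Apply Bayes' theorem for P(D|+)
P(D|+) = P(+|D)P(D) / P(+)
       = 0.04533760 / 0.06613480
       = 0.6855


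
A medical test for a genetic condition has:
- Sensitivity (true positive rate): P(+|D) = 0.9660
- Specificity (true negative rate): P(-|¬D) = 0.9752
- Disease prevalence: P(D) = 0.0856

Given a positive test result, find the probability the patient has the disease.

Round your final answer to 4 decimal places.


Let D = has disease, + = positive test

Given:
- P(D) = 0.0856 (prevalence)
- P(+|D) = 0.9660 (sensitivity)
- P(-|¬D) = 0.9752 (specificity)
- P(+|¬D) = 0.0248 (false positive rate = 1 - specificity)

Step 1: Find P(+)
P(+) = P(+|D)P(D) + P(+|¬D)P(¬D)
     = 0.9660 × 0.0856 + 0.0248 × 0.9144
     = 0.08268960 + 0.02267712
     = 0.10536672

Step 2: Apply Bayes' theorem for P(D|+)
P(D|+) = P(+|D)P(D) / P(+)
       = 0.08268960 / 0.10536672
       = 0.7848


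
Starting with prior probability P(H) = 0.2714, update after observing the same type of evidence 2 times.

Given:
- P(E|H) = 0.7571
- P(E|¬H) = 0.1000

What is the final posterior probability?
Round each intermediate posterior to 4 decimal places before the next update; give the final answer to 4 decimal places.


Sequential Bayesian updating:

Initial prior: P(H) = 0.2714

Update 1:
  P(E) = 0.7571 × 0.2714 + 0.1000 × 0.7286 = 0.20547694 + 0.07286000 = 0.27833694
  P(H|E) = 0.20547694 / 0.27833694 = 0.7382

Update 2:
  P(E) = 0.7571 × 0.7382 + 0.1000 × 0.2618 = 0.55889122 + 0.02618000 = 0.58507122
  P(H|E) = 0.55889122 / 0.58507122 = 0.9553

Final posterior: 0.9553


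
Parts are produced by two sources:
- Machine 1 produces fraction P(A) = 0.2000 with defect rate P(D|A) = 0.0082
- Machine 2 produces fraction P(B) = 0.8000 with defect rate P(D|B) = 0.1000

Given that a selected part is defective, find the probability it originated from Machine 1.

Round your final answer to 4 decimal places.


Let A = from Machine 1, D = defective

Given:
- P(A) = 0.2000, P(B) = 0.8000
- P(D|A) = 0.0082, P(D|B) = 0.1000

Step 1: Find P(D)
P(D) = P(D|A)P(A) + P(D|B)P(B)
     = 0.0082 × 0.2000 + 0.1000 × 0.8000
     = 0.00164000 + 0.08000000
     = 0.08164000

Step 2: Apply Bayes' theorem
P(A|D) = P(D|A)P(A) / P(D)
       = 0.00164000 / 0.08164000
       = 0.0201


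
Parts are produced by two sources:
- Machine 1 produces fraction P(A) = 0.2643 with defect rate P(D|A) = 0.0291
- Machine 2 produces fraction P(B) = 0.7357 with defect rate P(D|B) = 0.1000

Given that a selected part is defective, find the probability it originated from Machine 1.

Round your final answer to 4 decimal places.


Let A = from Machine 1, D = defective

Given:
- P(A) = 0.2643, P(B) = 0.7357
- P(D|A) = 0.0291, P(D|B) = 0.1000

Step 1: Find P(D)
P(D) = P(D|A)P(A) + P(D|B)P(B)
     = 0.0291 × 0.2643 + 0.1000 × 0.7357
     = 0.00769113 + 0.07357000
     = 0.08126113

Step 2: Apply Bayes' theorem
P(A|D) = P(D|A)P(A) / P(D)
       = 0.00769113 / 0.08126113
       = 0.0946


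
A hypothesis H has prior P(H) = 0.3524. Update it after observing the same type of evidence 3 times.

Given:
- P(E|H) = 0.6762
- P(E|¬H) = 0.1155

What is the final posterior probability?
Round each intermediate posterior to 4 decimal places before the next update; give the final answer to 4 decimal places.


Sequential Bayesian updating:

Initial prior: P(H) = 0.3524

Update 1:
  P(E) = 0.6762 × 0.3524 + 0.1155 × 0.6476 = 0.23829288 + 0.07479780 = 0.31309068
  P(H|E) = 0.23829288 / 0.31309068 = 0.7611

Update 2:
  P(E) = 0.6762 × 0.7611 + 0.1155 × 0.2389 = 0.51465582 + 0.02759295 = 0.54224877
  P(H|E) = 0.51465582 / 0.54224877 = 0.9491

Update 3:
  P(E) = 0.6762 × 0.9491 + 0.1155 × 0.0509 = 0.64178142 + 0.00587895 = 0.64766037
  P(H|E) = 0.64178142 / 0.64766037 = 0.9909

Final posterior: 0.9909


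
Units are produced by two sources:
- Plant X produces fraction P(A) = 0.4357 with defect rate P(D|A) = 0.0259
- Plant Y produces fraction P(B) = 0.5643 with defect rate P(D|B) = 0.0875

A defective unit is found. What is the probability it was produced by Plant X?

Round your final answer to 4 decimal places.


Let A = from Plant X, D = defective

Given:
- P(A) = 0.4357, P(B) = 0.5643
- P(D|A) = 0.0259, P(D|B) = 0.0875

Step 1: Find P(D)
P(D) = P(D|A)P(A) + P(D|B)P(B)
     = 0.0259 × 0.4357 + 0.0875 × 0.5643
     = 0.01128463 + 0.04937625
     = 0.06066088

Step 2: Apply Bayes' theorem
P(A|D) = P(D|A)P(A) / P(D)
       = 0.01128463 / 0.06066088
       = 0.1860


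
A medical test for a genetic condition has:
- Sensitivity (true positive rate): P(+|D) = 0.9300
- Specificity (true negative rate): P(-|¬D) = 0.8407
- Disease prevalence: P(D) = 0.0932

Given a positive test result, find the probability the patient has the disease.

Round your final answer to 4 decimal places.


Let D = has disease, + = positive test

Given:
- P(D) = 0.0932 (prevalence)
- P(+|D) = 0.9300 (sensitivity)
- P(-|¬D) = 0.8407 (specificity)
- P(+|¬D) = 0.1593 (false positive rate = 1 - specificity)

Step 1: Find P(+)
P(+) = P(+|D)P(D) + P(+|¬D)P(¬D)
     = 0.9300 × 0.0932 + 0.1593 × 0.9068
     = 0.08667600 + 0.14445324
     = 0.23112924

Step 2: Apply Bayes' theorem for P(D|+)
P(D|+) = P(+|D)P(D) / P(+)
       = 0.08667600 / 0.23112924
       = 0.3750


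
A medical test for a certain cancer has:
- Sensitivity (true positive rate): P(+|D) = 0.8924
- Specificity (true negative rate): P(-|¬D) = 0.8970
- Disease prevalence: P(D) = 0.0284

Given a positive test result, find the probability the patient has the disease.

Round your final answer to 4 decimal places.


Let D = has disease, + = positive test

Given:
- P(D) = 0.0284 (prevalence)
- P(+|D) = 0.8924 (sensitivity)
- P(-|¬D) = 0.8970 (specificity)
- P(+|¬D) = 0.1030 (false positive rate = 1 - specificity)

Step 1: Find P(+)
P(+) = P(+|D)P(D) + P(+|¬D)P(¬D)
     = 0.8924 × 0.0284 + 0.1030 × 0.9716
     = 0.02534416 + 0.10007480
     = 0.12541896

Step 2: Apply Bayes' theorem for P(D|+)
P(D|+) = P(+|D)P(D) / P(+)
       = 0.02534416 / 0.12541896
       = 0.2021


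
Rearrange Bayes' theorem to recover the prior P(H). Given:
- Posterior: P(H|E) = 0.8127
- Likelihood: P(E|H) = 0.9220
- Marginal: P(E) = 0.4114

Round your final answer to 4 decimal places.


From Bayes' theorem: P(H|E) = P(E|H) × P(H) / P(E)

Rearranging for P(H):
P(H) = P(H|E) × P(E) / P(E|H)
     = 0.8127 × 0.4114 / 0.9220
     = 0.33434478 / 0.9220
     = 0.3626


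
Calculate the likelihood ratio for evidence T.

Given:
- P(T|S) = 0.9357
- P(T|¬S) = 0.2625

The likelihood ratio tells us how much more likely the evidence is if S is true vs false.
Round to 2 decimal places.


Likelihood Ratio (LR) = P(T|S) / P(T|¬S)

LR = 0.9357 / 0.2625
   = 3.56

The evidence is 3.56 times more likely if S is true than if S is false.
LR > 1, so observing T raises the odds in favor of S.


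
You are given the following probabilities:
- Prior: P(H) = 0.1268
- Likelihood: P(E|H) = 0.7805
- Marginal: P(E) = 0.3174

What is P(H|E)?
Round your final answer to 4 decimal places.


Using Bayes' theorem:

P(H|E) = P(E|H) × P(H) / P(E)
       = 0.7805 × 0.1268 / 0.3174
       = 0.09896740 / 0.3174
       = 0.3118

The evidence strengthens our belief in H.
Prior: 0.1268 → Posterior: 0.3118


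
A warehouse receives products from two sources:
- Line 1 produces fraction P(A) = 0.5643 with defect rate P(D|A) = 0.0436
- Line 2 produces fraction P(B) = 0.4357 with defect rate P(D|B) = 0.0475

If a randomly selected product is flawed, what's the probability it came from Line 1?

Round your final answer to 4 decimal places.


Let A = from Line 1, D = flawed

Given:
- P(A) = 0.5643, P(B) = 0.4357
- P(D|A) = 0.0436, P(D|B) = 0.0475

Step 1: Find P(D)
P(D) = P(D|A)P(A) + P(D|B)P(B)
     = 0.0436 × 0.5643 + 0.0475 × 0.4357
     = 0.02460348 + 0.02069575
     = 0.04529923

Step 2: Apply Bayes' theorem
P(A|D) = P(D|A)P(A) / P(D)
       = 0.02460348 / 0.04529923
       = 0.5431


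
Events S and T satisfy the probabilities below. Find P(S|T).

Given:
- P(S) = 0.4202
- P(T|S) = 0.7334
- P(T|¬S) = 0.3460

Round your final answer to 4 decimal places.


Bayes' theorem: P(S|T) = P(T|S) × P(S) / P(T)

Step 1: Calculate P(T) using law of total probability
P(T) = P(T|S)P(S) + P(T|¬S)P(¬S)
     = 0.7334 × 0.4202 + 0.3460 × 0.5798
     = 0.30817468 + 0.20061080
     = 0.50878548

Step 2: Apply Bayes' theorem
P(S|T) = P(T|S) × P(S) / P(T)
       = 0.30817468 / 0.50878548
       = 0.6057


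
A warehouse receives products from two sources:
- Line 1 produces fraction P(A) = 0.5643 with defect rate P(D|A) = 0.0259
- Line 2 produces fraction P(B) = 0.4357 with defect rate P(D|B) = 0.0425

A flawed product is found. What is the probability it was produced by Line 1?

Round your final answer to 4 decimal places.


Let A = from Line 1, D = flawed

Given:
- P(A) = 0.5643, P(B) = 0.4357
- P(D|A) = 0.0259, P(D|B) = 0.0425

Step 1: Find P(D)
P(D) = P(D|A)P(A) + P(D|B)P(B)
     = 0.0259 × 0.5643 + 0.0425 × 0.4357
     = 0.01461537 + 0.01851725
     = 0.03313262

Step 2: Apply Bayes' theorem
P(A|D) = P(D|A)P(A) / P(D)
       = 0.01461537 / 0.03313262
       = 0.4411


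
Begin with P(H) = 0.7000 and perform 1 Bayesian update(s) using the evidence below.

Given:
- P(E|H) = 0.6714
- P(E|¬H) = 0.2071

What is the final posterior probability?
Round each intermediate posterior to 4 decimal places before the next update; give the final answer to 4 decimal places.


Sequential Bayesian updating:

Initial prior: P(H) = 0.7000

Update 1:
  P(E) = 0.6714 × 0.7000 + 0.2071 × 0.3000 = 0.46998000 + 0.06213000 = 0.53211000
  P(H|E) = 0.46998000 / 0.53211000 = 0.8832

Final posterior: 0.8832


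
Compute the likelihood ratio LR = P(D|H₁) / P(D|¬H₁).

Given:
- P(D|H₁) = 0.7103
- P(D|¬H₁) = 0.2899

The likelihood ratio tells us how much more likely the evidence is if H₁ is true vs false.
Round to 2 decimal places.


Likelihood Ratio (LR) = P(D|H₁) / P(D|¬H₁)

LR = 0.7103 / 0.2899
   = 2.45

The evidence is 2.45 times more likely if H₁ is true than if H₁ is false.
Because LR exceeds 1, D is evidence for H₁.


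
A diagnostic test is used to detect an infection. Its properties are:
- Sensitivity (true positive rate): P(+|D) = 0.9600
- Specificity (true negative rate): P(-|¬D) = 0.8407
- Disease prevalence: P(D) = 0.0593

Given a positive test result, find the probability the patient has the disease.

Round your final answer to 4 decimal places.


Let D = has disease, + = positive test

Given:
- P(D) = 0.0593 (prevalence)
- P(+|D) = 0.9600 (sensitivity)
- P(-|¬D) = 0.8407 (specificity)
- P(+|¬D) = 0.1593 (false positive rate = 1 - specificity)

Step 1: Find P(+)
P(+) = P(+|D)P(D) + P(+|¬D)P(¬D)
     = 0.9600 × 0.0593 + 0.1593 × 0.9407
     = 0.05692800 + 0.14985351
     = 0.20678151

Step 2: Apply Bayes' theorem for P(D|+)
P(D|+) = P(+|D)P(D) / P(+)
       = 0.05692800 / 0.20678151
       = 0.2753


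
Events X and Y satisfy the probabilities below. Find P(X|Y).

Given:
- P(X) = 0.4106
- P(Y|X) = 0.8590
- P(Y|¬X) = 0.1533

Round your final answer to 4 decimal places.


Bayes' theorem: P(X|Y) = P(Y|X) × P(X) / P(Y)

Step 1: Calculate P(Y) using law of total probability
P(Y) = P(Y|X)P(X) + P(Y|¬X)P(¬X)
     = 0.8590 × 0.4106 + 0.1533 × 0.5894
     = 0.35270540 + 0.09035502
     = 0.44306042

Step 2: Apply Bayes' theorem
P(X|Y) = P(Y|X) × P(X) / P(Y)
       = 0.35270540 / 0.44306042
       = 0.7961


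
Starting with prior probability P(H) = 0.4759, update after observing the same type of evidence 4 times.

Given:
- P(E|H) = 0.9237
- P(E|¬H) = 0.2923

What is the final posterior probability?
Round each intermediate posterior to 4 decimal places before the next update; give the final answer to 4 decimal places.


Sequential Bayesian updating:

Initial prior: P(H) = 0.4759

Update 1:
  P(E) = 0.9237 × 0.4759 + 0.2923 × 0.5241 = 0.43958883 + 0.15319443 = 0.59278326
  P(H|E) = 0.43958883 / 0.59278326 = 0.7416

Update 2:
  P(E) = 0.9237 × 0.7416 + 0.2923 × 0.2584 = 0.68501592 + 0.07553032 = 0.76054624
  P(H|E) = 0.68501592 / 0.76054624 = 0.9007

Update 3:
  P(E) = 0.9237 × 0.9007 + 0.2923 × 0.0993 = 0.83197659 + 0.02902539 = 0.86100198
  P(H|E) = 0.83197659 / 0.86100198 = 0.9663

Update 4:
  P(E) = 0.9237 × 0.9663 + 0.2923 × 0.0337 = 0.89257131 + 0.00985051 = 0.90242182
  P(H|E) = 0.89257131 / 0.90242182 = 0.9891

Final posterior: 0.9891


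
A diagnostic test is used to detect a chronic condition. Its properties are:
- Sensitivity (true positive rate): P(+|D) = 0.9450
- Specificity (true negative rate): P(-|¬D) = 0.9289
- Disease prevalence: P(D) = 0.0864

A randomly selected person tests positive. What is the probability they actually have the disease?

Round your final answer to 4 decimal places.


Let D = has disease, + = positive test

Given:
- P(D) = 0.0864 (prevalence)
- P(+|D) = 0.9450 (sensitivity)
- P(-|¬D) = 0.9289 (specificity)
- P(+|¬D) = 0.0711 (false positive rate = 1 - specificity)

Step 1: Find P(+)
P(+) = P(+|D)P(D) + P(+|¬D)P(¬D)
     = 0.9450 × 0.0864 + 0.0711 × 0.9136
     = 0.08164800 + 0.06495696
     = 0.14660496

Step 2: Apply Bayes' theorem for P(D|+)
P(D|+) = P(+|D)P(D) / P(+)
       = 0.08164800 / 0.14660496
       = 0.5569


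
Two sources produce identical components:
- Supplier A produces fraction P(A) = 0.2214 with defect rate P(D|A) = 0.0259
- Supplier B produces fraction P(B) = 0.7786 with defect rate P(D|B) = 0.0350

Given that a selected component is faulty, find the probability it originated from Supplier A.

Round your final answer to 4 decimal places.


Let A = from Supplier A, D = faulty

Given:
- P(A) = 0.2214, P(B) = 0.7786
- P(D|A) = 0.0259, P(D|B) = 0.0350

Step 1: Find P(D)
P(D) = P(D|A)P(A) + P(D|B)P(B)
     = 0.0259 × 0.2214 + 0.0350 × 0.7786
     = 0.00573426 + 0.02725100
     = 0.03298526

Step 2: Apply Bayes' theorem
P(A|D) = P(D|A)P(A) / P(D)
       = 0.00573426 / 0.03298526
       = 0.1738


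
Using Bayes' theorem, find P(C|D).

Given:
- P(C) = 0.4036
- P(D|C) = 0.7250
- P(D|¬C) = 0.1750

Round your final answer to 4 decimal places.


Bayes' theorem: P(C|D) = P(D|C) × P(C) / P(D)

Step 1: Calculate P(D) using law of total probability
P(D) = P(D|C)P(C) + P(D|¬C)P(¬C)
     = 0.7250 × 0.4036 + 0.1750 × 0.5964
     = 0.29261000 + 0.10437000
     = 0.39698000

Step 2: Apply Bayes' theorem
P(C|D) = P(D|C) × P(C) / P(D)
       = 0.29261000 / 0.39698000
       = 0.7371


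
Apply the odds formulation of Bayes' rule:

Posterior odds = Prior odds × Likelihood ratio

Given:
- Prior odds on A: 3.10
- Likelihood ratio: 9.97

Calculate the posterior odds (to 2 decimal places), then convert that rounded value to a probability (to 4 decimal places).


Step 1: Calculate posterior odds
Posterior odds = Prior odds × LR
               = 3.10 × 9.97
               = 30.91

Step 2: Convert to probability
P(A|E) = Posterior odds / (1 + Posterior odds)
       = 30.91 / (1 + 30.91)
       = 30.91 / 31.91
       = 0.9687

The evidence increased P(A) from 0.7561 to 0.9687.


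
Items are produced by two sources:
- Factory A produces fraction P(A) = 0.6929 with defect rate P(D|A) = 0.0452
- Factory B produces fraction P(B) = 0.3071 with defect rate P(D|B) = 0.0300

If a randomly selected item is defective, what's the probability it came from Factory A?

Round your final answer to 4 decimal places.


Let A = from Factory A, D = defective

Given:
- P(A) = 0.6929, P(B) = 0.3071
- P(D|A) = 0.0452, P(D|B) = 0.0300

Step 1: Find P(D)
P(D) = P(D|A)P(A) + P(D|B)P(B)
     = 0.0452 × 0.6929 + 0.0300 × 0.3071
     = 0.03131908 + 0.00921300
     = 0.04053208

Step 2: Apply Bayes' theorem
P(A|D) = P(D|A)P(A) / P(D)
       = 0.03131908 / 0.04053208
       = 0.7727


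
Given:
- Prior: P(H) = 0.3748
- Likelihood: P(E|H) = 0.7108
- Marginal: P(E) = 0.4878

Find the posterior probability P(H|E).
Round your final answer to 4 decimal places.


Using Bayes' theorem:

P(H|E) = P(E|H) × P(H) / P(E)
       = 0.7108 × 0.3748 / 0.4878
       = 0.26640784 / 0.4878
       = 0.5461

The evidence strengthens our belief in H.
Prior: 0.3748 → Posterior: 0.5461


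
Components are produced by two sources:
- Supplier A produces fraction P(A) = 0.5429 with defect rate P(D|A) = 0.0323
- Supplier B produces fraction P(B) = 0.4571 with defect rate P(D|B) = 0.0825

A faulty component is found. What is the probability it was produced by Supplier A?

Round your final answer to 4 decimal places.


Let A = from Supplier A, D = faulty

Given:
- P(A) = 0.5429, P(B) = 0.4571
- P(D|A) = 0.0323, P(D|B) = 0.0825

Step 1: Find P(D)
P(D) = P(D|A)P(A) + P(D|B)P(B)
     = 0.0323 × 0.5429 + 0.0825 × 0.4571
     = 0.01753567 + 0.03771075
     = 0.05524642

Step 2: Apply Bayes' theorem
P(A|D) = P(D|A)P(A) / P(D)
       = 0.01753567 / 0.05524642
       = 0.3174


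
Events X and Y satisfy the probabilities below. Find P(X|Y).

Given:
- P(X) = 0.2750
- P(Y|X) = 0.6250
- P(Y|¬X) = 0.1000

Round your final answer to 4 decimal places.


Bayes' theorem: P(X|Y) = P(Y|X) × P(X) / P(Y)

Step 1: Calculate P(Y) using law of total probability
P(Y) = P(Y|X)P(X) + P(Y|¬X)P(¬X)
     = 0.6250 × 0.2750 + 0.1000 × 0.7250
     = 0.17187500 + 0.07250000
     = 0.24437500

Step 2: Apply Bayes' theorem
P(X|Y) = P(Y|X) × P(X) / P(Y)
       = 0.17187500 / 0.24437500
       = 0.7033


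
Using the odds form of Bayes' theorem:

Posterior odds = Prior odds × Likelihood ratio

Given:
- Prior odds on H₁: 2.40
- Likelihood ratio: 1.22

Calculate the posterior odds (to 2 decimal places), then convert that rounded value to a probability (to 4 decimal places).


Step 1: Calculate posterior odds
Posterior odds = Prior odds × LR
               = 2.40 × 1.22
               = 2.93

Step 2: Convert to probability
P(H₁|E) = Posterior odds / (1 + Posterior odds)
       = 2.93 / (1 + 2.93)
       = 2.93 / 3.93
       = 0.7455

The evidence increased P(H₁) from 0.7059 to 0.7455.


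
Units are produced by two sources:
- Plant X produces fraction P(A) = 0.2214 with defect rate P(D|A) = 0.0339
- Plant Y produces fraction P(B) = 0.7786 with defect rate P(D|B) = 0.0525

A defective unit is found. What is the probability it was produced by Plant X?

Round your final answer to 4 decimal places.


Let A = from Plant X, D = defective

Given:
- P(A) = 0.2214, P(B) = 0.7786
- P(D|A) = 0.0339, P(D|B) = 0.0525

Step 1: Find P(D)
P(D) = P(D|A)P(A) + P(D|B)P(B)
     = 0.0339 × 0.2214 + 0.0525 × 0.7786
     = 0.00750546 + 0.04087650
     = 0.04838196

Step 2: Apply Bayes' theorem
P(A|D) = P(D|A)P(A) / P(D)
       = 0.00750546 / 0.04838196
       = 0.1551


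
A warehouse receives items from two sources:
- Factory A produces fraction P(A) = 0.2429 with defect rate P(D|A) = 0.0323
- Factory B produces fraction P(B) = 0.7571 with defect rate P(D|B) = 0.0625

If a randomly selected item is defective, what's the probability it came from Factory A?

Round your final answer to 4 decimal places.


Let A = from Factory A, D = defective

Given:
- P(A) = 0.2429, P(B) = 0.7571
- P(D|A) = 0.0323, P(D|B) = 0.0625

Step 1: Find P(D)
P(D) = P(D|A)P(A) + P(D|B)P(B)
     = 0.0323 × 0.2429 + 0.0625 × 0.7571
     = 0.00784567 + 0.04731875
     = 0.05516442

Step 2: Apply Bayes' theorem
P(A|D) = P(D|A)P(A) / P(D)
       = 0.00784567 / 0.05516442
       = 0.1422


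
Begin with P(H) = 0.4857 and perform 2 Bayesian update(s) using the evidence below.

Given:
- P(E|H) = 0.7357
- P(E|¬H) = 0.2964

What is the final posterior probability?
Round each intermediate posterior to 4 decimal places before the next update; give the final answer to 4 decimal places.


Sequential Bayesian updating:

Initial prior: P(H) = 0.4857

Update 1:
  P(E) = 0.7357 × 0.4857 + 0.2964 × 0.5143 = 0.35732949 + 0.15243852 = 0.50976801
  P(H|E) = 0.35732949 / 0.50976801 = 0.7010

Update 2:
  P(E) = 0.7357 × 0.7010 + 0.2964 × 0.2990 = 0.51572570 + 0.08862360 = 0.60434930
  P(H|E) = 0.51572570 / 0.60434930 = 0.8534

Final posterior: 0.8534


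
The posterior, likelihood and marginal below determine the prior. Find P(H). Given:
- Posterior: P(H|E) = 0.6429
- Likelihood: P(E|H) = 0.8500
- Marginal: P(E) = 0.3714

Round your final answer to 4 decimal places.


From Bayes' theorem: P(H|E) = P(E|H) × P(H) / P(E)

Rearranging for P(H):
P(H) = P(H|E) × P(E) / P(E|H)
     = 0.6429 × 0.3714 / 0.8500
     = 0.23877306 / 0.8500
     = 0.2809


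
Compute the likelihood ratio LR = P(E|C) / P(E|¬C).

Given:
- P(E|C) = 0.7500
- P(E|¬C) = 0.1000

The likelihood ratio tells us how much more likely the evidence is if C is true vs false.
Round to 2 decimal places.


Likelihood Ratio (LR) = P(E|C) / P(E|¬C)

LR = 0.7500 / 0.1000
   = 7.50

The evidence is 7.50 times more likely if C is true than if C is false.
Because LR exceeds 1, E is evidence for C.


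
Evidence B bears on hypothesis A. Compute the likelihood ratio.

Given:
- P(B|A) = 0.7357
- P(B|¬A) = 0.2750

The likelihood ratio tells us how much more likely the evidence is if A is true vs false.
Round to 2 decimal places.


Likelihood Ratio (LR) = P(B|A) / P(B|¬A)

LR = 0.7357 / 0.2750
   = 2.68

The evidence is 2.68 times more likely if A is true than if A is false.
Because LR exceeds 1, B is evidence for A.


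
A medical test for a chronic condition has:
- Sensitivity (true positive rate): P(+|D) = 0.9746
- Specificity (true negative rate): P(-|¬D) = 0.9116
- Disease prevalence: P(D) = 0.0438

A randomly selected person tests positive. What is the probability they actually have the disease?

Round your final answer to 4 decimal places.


Let D = has disease, + = positive test

Given:
- P(D) = 0.0438 (prevalence)
- P(+|D) = 0.9746 (sensitivity)
- P(-|¬D) = 0.9116 (specificity)
- P(+|¬D) = 0.0884 (false positive rate = 1 - specificity)

Step 1: Find P(+)
P(+) = P(+|D)P(D) + P(+|¬D)P(¬D)
     = 0.9746 × 0.0438 + 0.0884 × 0.9562
     = 0.04268748 + 0.08452808
     = 0.12721556

Step 2: Apply Bayes' theorem for P(D|+)
P(D|+) = P(+|D)P(D) / P(+)
       = 0.04268748 / 0.12721556
       = 0.3356


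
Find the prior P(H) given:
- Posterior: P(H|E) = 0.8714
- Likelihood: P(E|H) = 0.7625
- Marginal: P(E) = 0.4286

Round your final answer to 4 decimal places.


From Bayes' theorem: P(H|E) = P(E|H) × P(H) / P(E)

Rearranging for P(H):
P(H) = P(H|E) × P(E) / P(E|H)
     = 0.8714 × 0.4286 / 0.7625
     = 0.37348204 / 0.7625
     = 0.4898


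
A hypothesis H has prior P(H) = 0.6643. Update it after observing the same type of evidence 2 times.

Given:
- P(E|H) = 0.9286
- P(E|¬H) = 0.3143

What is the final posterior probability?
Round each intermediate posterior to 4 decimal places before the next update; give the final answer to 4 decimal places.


Sequential Bayesian updating:

Initial prior: P(H) = 0.6643

Update 1:
  P(E) = 0.9286 × 0.6643 + 0.3143 × 0.3357 = 0.61686898 + 0.10551051 = 0.72237949
  P(H|E) = 0.61686898 / 0.72237949 = 0.8539

Update 2:
  P(E) = 0.9286 × 0.8539 + 0.3143 × 0.1461 = 0.79293154 + 0.04591923 = 0.83885077
  P(H|E) = 0.79293154 / 0.83885077 = 0.9453

Final posterior: 0.9453


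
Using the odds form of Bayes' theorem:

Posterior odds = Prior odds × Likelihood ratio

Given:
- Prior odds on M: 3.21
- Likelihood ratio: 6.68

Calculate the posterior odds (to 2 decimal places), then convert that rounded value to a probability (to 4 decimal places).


Step 1: Calculate posterior odds
Posterior odds = Prior odds × LR
               = 3.21 × 6.68
               = 21.44

Step 2: Convert to probability
P(M|E) = Posterior odds / (1 + Posterior odds)
       = 21.44 / (1 + 21.44)
       = 21.44 / 22.44
       = 0.9554

The evidence increased P(M) from 0.7625 to 0.9554.


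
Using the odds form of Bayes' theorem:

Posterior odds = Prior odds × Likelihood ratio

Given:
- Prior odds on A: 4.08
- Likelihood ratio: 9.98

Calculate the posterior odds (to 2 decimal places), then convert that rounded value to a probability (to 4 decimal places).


Step 1: Calculate posterior odds
Posterior odds = Prior odds × LR
               = 4.08 × 9.98
               = 40.72

Step 2: Convert to probability
P(A|E) = Posterior odds / (1 + Posterior odds)
       = 40.72 / (1 + 40.72)
       = 40.72 / 41.72
       = 0.9760

The evidence increased P(A) from 0.8031 to 0.9760.


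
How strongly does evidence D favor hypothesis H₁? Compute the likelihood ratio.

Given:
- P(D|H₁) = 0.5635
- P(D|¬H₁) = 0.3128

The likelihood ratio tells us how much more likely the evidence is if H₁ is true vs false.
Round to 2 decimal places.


Likelihood Ratio (LR) = P(D|H₁) / P(D|¬H₁)

LR = 0.5635 / 0.3128
   = 1.80

The evidence is 1.80 times more likely if H₁ is true than if H₁ is false.
LR > 1, so observing D raises the odds in favor of H₁.


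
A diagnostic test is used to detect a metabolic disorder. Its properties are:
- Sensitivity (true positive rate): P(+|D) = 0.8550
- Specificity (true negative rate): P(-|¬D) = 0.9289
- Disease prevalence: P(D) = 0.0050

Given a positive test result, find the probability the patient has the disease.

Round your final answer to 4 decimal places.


Let D = has disease, + = positive test

Given:
- P(D) = 0.0050 (prevalence)
- P(+|D) = 0.8550 (sensitivity)
- P(-|¬D) = 0.9289 (specificity)
- P(+|¬D) = 0.0711 (false positive rate = 1 - specificity)

Step 1: Find P(+)
P(+) = P(+|D)P(D) + P(+|¬D)P(¬D)
     = 0.8550 × 0.0050 + 0.0711 × 0.9950
     = 0.00427500 + 0.07074450
     = 0.07501950

Step 2: Apply Bayes' theorem for P(D|+)
P(D|+) = P(+|D)P(D) / P(+)
       = 0.00427500 / 0.07501950
       = 0.0570


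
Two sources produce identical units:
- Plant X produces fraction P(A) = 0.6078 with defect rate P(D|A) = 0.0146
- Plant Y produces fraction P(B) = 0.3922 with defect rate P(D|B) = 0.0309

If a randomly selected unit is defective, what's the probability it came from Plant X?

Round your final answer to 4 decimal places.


Let A = from Plant X, D = defective

Given:
- P(A) = 0.6078, P(B) = 0.3922
- P(D|A) = 0.0146, P(D|B) = 0.0309

Step 1: Find P(D)
P(D) = P(D|A)P(A) + P(D|B)P(B)
     = 0.0146 × 0.6078 + 0.0309 × 0.3922
     = 0.00887388 + 0.01211898
     = 0.02099286

Step 2: Apply Bayes' theorem
P(A|D) = P(D|A)P(A) / P(D)
       = 0.00887388 / 0.02099286
       = 0.4227


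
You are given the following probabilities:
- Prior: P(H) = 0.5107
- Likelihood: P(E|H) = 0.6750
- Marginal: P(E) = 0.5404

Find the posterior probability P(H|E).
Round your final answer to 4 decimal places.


Using Bayes' theorem:

P(H|E) = P(E|H) × P(H) / P(E)
       = 0.6750 × 0.5107 / 0.5404
       = 0.34472250 / 0.5404
       = 0.6379

The evidence strengthens our belief in H.
Prior: 0.5107 → Posterior: 0.6379


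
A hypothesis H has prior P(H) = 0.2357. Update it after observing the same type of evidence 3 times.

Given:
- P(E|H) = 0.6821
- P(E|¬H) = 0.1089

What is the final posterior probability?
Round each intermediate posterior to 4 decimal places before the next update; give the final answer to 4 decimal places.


Sequential Bayesian updating:

Initial prior: P(H) = 0.2357

Update 1:
  P(E) = 0.6821 × 0.2357 + 0.1089 × 0.7643 = 0.16077097 + 0.08323227 = 0.24400324
  P(H|E) = 0.16077097 / 0.24400324 = 0.6589

Update 2:
  P(E) = 0.6821 × 0.6589 + 0.1089 × 0.3411 = 0.44943569 + 0.03714579 = 0.48658148
  P(H|E) = 0.44943569 / 0.48658148 = 0.9237

Update 3:
  P(E) = 0.6821 × 0.9237 + 0.1089 × 0.0763 = 0.63005577 + 0.00830907 = 0.63836484
  P(H|E) = 0.63005577 / 0.63836484 = 0.9870

Final posterior: 0.9870


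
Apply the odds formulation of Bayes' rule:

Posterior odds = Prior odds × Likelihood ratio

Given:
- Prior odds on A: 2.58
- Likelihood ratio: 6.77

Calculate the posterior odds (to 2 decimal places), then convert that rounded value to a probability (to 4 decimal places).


Step 1: Calculate posterior odds
Posterior odds = Prior odds × LR
               = 2.58 × 6.77
               = 17.47

Step 2: Convert to probability
P(A|E) = Posterior odds / (1 + Posterior odds)
       = 17.47 / (1 + 17.47)
       = 17.47 / 18.47
       = 0.9459

The evidence increased P(A) from 0.7207 to 0.9459.


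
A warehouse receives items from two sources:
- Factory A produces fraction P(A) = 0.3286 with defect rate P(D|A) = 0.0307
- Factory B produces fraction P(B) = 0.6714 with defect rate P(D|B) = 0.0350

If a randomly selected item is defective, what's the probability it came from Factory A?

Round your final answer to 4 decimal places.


Let A = from Factory A, D = defective

Given:
- P(A) = 0.3286, P(B) = 0.6714
- P(D|A) = 0.0307, P(D|B) = 0.0350

Step 1: Find P(D)
P(D) = P(D|A)P(A) + P(D|B)P(B)
     = 0.0307 × 0.3286 + 0.0350 × 0.6714
     = 0.01008802 + 0.02349900
     = 0.03358702

Step 2: Apply Bayes' theorem
P(A|D) = P(D|A)P(A) / P(D)
       = 0.01008802 / 0.03358702
       = 0.3004
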